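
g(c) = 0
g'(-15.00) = 0.00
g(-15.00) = 0.00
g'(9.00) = 0.00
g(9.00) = 0.00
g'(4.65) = 0.00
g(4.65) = 0.00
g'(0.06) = 0.00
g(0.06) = 0.00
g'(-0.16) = 0.00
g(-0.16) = 0.00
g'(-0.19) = 0.00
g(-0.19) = 0.00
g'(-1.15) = 0.00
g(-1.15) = 0.00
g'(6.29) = 0.00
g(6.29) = 0.00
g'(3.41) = 0.00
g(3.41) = 0.00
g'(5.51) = 0.00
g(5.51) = 0.00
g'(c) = 0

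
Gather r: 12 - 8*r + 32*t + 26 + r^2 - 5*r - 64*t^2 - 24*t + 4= r^2 - 13*r - 64*t^2 + 8*t + 42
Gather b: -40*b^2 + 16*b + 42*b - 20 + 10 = -40*b^2 + 58*b - 10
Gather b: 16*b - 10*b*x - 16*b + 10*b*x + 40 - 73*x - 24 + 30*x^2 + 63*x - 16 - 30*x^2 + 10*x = 0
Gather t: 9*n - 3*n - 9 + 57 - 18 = 6*n + 30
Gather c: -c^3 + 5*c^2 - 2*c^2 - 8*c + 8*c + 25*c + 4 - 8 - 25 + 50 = -c^3 + 3*c^2 + 25*c + 21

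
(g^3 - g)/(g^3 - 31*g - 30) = g*(g - 1)/(g^2 - g - 30)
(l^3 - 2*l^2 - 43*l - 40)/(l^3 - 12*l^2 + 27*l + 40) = (l + 5)/(l - 5)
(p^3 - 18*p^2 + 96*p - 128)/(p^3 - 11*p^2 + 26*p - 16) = (p - 8)/(p - 1)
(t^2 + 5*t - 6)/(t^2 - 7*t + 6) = (t + 6)/(t - 6)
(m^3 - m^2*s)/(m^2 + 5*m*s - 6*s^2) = m^2/(m + 6*s)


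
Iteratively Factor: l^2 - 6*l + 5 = (l - 5)*(l - 1)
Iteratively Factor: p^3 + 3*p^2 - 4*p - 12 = (p + 2)*(p^2 + p - 6) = (p + 2)*(p + 3)*(p - 2)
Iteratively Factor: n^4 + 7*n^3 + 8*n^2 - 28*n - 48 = (n + 3)*(n^3 + 4*n^2 - 4*n - 16) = (n + 3)*(n + 4)*(n^2 - 4) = (n + 2)*(n + 3)*(n + 4)*(n - 2)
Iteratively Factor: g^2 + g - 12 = (g + 4)*(g - 3)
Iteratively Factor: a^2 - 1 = (a + 1)*(a - 1)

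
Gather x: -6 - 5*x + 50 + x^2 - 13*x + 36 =x^2 - 18*x + 80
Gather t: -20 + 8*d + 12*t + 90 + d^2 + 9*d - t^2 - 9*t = d^2 + 17*d - t^2 + 3*t + 70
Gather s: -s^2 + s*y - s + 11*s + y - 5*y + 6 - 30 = -s^2 + s*(y + 10) - 4*y - 24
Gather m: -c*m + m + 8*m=m*(9 - c)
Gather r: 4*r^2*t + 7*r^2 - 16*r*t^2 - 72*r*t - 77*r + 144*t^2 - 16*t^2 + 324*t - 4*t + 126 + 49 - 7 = r^2*(4*t + 7) + r*(-16*t^2 - 72*t - 77) + 128*t^2 + 320*t + 168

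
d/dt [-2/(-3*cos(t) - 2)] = 6*sin(t)/(3*cos(t) + 2)^2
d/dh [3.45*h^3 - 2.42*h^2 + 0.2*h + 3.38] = 10.35*h^2 - 4.84*h + 0.2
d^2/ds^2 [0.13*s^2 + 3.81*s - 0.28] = 0.260000000000000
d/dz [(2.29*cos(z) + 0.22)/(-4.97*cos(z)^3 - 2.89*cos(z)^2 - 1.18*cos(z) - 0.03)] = -(22.7626*cos(z)^3 + 9.8983*cos(z)^2 + 1.2716*cos(z) + 0.190900000000003)*sin(z)/(4.97*cos(z)^3 + 2.89*cos(z)^2 + 1.18*cos(z) + 0.03)^2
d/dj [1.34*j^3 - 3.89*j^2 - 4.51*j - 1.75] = 4.02*j^2 - 7.78*j - 4.51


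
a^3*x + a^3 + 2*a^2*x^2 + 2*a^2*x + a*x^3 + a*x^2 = (a + x)^2*(a*x + a)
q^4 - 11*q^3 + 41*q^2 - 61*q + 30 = (q - 5)*(q - 3)*(q - 2)*(q - 1)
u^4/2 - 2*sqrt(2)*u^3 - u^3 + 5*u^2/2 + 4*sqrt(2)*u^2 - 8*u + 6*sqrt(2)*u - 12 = (u/2 + 1/2)*(u - 3)*(u - 2*sqrt(2))^2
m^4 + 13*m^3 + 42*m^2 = m^2*(m + 6)*(m + 7)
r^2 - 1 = (r - 1)*(r + 1)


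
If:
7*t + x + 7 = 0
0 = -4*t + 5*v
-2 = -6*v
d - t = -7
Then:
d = -79/12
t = 5/12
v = 1/3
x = -119/12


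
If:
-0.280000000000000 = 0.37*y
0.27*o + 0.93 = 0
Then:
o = -3.44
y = -0.76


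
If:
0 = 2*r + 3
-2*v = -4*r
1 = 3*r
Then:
No Solution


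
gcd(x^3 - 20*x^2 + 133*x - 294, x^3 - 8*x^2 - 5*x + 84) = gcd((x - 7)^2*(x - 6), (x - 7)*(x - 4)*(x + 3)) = x - 7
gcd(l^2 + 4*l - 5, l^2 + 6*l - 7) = l - 1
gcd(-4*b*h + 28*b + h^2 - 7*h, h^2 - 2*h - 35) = h - 7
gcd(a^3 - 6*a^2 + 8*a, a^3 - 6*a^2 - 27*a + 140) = a - 4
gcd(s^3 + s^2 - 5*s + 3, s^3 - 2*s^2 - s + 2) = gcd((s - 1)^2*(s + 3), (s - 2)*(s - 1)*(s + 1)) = s - 1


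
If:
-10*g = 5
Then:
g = -1/2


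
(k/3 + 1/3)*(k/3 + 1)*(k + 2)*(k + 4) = k^4/9 + 10*k^3/9 + 35*k^2/9 + 50*k/9 + 8/3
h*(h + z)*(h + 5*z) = h^3 + 6*h^2*z + 5*h*z^2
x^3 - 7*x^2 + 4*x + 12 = (x - 6)*(x - 2)*(x + 1)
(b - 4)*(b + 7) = b^2 + 3*b - 28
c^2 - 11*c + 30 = (c - 6)*(c - 5)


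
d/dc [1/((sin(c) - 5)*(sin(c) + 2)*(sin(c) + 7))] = (-3*sin(c)^2 - 8*sin(c) + 31)*cos(c)/((sin(c) - 5)^2*(sin(c) + 2)^2*(sin(c) + 7)^2)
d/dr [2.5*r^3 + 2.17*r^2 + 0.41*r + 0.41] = 7.5*r^2 + 4.34*r + 0.41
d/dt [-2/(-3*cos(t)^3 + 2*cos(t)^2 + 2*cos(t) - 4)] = 2*(9*cos(t)^2 - 4*cos(t) - 2)*sin(t)/(-cos(t)/4 + cos(2*t) - 3*cos(3*t)/4 - 3)^2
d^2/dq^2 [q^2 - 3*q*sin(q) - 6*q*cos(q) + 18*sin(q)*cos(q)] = 3*q*sin(q) + 6*q*cos(q) + 12*sin(q) - 36*sin(2*q) - 6*cos(q) + 2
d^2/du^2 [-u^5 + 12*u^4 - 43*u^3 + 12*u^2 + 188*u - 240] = -20*u^3 + 144*u^2 - 258*u + 24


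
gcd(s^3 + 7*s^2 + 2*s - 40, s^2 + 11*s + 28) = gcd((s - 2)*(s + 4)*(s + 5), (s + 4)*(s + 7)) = s + 4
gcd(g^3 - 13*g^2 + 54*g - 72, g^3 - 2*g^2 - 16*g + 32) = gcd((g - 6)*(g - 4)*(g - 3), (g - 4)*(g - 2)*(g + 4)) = g - 4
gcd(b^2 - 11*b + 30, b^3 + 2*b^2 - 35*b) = b - 5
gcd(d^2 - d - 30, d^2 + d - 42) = d - 6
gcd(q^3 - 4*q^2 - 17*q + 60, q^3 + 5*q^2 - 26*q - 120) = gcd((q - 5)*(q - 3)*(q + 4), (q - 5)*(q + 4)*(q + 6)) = q^2 - q - 20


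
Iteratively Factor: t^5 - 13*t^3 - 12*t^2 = (t + 1)*(t^4 - t^3 - 12*t^2) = (t + 1)*(t + 3)*(t^3 - 4*t^2) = t*(t + 1)*(t + 3)*(t^2 - 4*t) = t^2*(t + 1)*(t + 3)*(t - 4)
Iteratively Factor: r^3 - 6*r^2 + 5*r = (r - 1)*(r^2 - 5*r) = r*(r - 1)*(r - 5)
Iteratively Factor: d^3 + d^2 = (d)*(d^2 + d) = d*(d + 1)*(d)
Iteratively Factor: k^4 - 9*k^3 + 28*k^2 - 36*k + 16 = (k - 2)*(k^3 - 7*k^2 + 14*k - 8) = (k - 2)^2*(k^2 - 5*k + 4) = (k - 2)^2*(k - 1)*(k - 4)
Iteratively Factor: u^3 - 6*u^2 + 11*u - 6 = (u - 1)*(u^2 - 5*u + 6) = (u - 2)*(u - 1)*(u - 3)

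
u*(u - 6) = u^2 - 6*u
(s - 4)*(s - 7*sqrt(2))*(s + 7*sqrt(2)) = s^3 - 4*s^2 - 98*s + 392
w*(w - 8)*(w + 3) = w^3 - 5*w^2 - 24*w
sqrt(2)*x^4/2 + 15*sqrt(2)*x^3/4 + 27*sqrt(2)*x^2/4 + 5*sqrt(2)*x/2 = x*(x + 1/2)*(x + 5)*(sqrt(2)*x/2 + sqrt(2))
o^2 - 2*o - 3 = (o - 3)*(o + 1)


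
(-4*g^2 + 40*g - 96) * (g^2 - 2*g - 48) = -4*g^4 + 48*g^3 + 16*g^2 - 1728*g + 4608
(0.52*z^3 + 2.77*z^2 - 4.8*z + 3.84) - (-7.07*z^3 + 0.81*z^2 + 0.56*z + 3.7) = 7.59*z^3 + 1.96*z^2 - 5.36*z + 0.14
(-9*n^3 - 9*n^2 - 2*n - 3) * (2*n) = -18*n^4 - 18*n^3 - 4*n^2 - 6*n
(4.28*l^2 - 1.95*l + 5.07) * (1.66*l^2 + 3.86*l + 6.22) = 7.1048*l^4 + 13.2838*l^3 + 27.5108*l^2 + 7.4412*l + 31.5354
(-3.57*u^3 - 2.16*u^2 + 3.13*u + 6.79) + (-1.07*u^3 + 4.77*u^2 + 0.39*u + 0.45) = -4.64*u^3 + 2.61*u^2 + 3.52*u + 7.24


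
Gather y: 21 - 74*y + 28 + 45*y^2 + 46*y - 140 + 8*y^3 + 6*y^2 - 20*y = 8*y^3 + 51*y^2 - 48*y - 91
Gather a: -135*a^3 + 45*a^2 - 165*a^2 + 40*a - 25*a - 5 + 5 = -135*a^3 - 120*a^2 + 15*a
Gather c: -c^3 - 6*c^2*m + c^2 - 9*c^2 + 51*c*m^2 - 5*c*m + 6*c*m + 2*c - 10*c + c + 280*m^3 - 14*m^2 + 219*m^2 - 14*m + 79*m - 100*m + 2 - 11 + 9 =-c^3 + c^2*(-6*m - 8) + c*(51*m^2 + m - 7) + 280*m^3 + 205*m^2 - 35*m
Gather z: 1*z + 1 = z + 1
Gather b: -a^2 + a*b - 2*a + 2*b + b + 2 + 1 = -a^2 - 2*a + b*(a + 3) + 3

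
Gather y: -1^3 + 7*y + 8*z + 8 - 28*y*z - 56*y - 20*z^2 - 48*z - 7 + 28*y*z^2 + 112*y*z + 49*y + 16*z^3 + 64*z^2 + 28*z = y*(28*z^2 + 84*z) + 16*z^3 + 44*z^2 - 12*z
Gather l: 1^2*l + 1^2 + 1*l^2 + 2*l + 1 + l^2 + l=2*l^2 + 4*l + 2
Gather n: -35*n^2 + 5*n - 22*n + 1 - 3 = -35*n^2 - 17*n - 2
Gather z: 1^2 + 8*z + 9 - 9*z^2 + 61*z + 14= -9*z^2 + 69*z + 24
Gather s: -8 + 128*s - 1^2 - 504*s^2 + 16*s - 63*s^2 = -567*s^2 + 144*s - 9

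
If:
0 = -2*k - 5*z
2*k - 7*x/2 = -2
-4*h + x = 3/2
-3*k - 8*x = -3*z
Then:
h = -753/2456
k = -160/307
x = 84/307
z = 64/307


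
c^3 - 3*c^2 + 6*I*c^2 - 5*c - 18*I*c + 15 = (c - 3)*(c + I)*(c + 5*I)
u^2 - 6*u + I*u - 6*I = (u - 6)*(u + I)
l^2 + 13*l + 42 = (l + 6)*(l + 7)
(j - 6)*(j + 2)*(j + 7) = j^3 + 3*j^2 - 40*j - 84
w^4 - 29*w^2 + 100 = (w - 5)*(w - 2)*(w + 2)*(w + 5)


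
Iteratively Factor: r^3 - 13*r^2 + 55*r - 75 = (r - 5)*(r^2 - 8*r + 15) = (r - 5)*(r - 3)*(r - 5)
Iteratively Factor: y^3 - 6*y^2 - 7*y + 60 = (y - 4)*(y^2 - 2*y - 15) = (y - 5)*(y - 4)*(y + 3)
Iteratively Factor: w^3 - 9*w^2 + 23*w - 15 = (w - 1)*(w^2 - 8*w + 15) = (w - 3)*(w - 1)*(w - 5)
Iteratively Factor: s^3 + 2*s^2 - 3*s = (s + 3)*(s^2 - s) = (s - 1)*(s + 3)*(s)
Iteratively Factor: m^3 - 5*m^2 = (m - 5)*(m^2) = m*(m - 5)*(m)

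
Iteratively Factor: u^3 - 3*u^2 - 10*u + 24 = (u + 3)*(u^2 - 6*u + 8) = (u - 4)*(u + 3)*(u - 2)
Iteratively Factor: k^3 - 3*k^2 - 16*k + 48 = (k + 4)*(k^2 - 7*k + 12) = (k - 4)*(k + 4)*(k - 3)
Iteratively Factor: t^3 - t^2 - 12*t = (t + 3)*(t^2 - 4*t) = t*(t + 3)*(t - 4)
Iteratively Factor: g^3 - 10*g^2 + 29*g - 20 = (g - 5)*(g^2 - 5*g + 4) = (g - 5)*(g - 1)*(g - 4)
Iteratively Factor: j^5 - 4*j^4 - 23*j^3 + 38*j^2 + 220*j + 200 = (j + 2)*(j^4 - 6*j^3 - 11*j^2 + 60*j + 100) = (j - 5)*(j + 2)*(j^3 - j^2 - 16*j - 20) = (j - 5)*(j + 2)^2*(j^2 - 3*j - 10) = (j - 5)*(j + 2)^3*(j - 5)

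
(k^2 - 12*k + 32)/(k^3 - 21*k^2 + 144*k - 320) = (k - 4)/(k^2 - 13*k + 40)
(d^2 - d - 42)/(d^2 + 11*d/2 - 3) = 2*(d - 7)/(2*d - 1)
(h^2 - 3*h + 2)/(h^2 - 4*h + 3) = (h - 2)/(h - 3)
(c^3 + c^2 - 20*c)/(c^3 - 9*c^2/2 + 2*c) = 2*(c + 5)/(2*c - 1)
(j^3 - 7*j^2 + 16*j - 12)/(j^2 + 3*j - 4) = (j^3 - 7*j^2 + 16*j - 12)/(j^2 + 3*j - 4)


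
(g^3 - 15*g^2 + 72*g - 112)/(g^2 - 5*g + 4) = (g^2 - 11*g + 28)/(g - 1)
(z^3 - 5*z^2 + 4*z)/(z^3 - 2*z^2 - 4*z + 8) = z*(z^2 - 5*z + 4)/(z^3 - 2*z^2 - 4*z + 8)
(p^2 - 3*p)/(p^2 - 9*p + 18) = p/(p - 6)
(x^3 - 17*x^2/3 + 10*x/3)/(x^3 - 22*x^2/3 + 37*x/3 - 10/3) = x*(3*x - 2)/(3*x^2 - 7*x + 2)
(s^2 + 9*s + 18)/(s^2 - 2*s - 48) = (s + 3)/(s - 8)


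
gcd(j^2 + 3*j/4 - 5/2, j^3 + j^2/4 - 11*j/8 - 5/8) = j - 5/4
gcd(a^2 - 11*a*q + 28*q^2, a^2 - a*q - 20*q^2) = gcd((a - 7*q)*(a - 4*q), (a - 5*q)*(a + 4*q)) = 1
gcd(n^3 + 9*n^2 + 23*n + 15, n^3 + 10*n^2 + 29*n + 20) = n^2 + 6*n + 5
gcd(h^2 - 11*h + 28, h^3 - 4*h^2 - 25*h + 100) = h - 4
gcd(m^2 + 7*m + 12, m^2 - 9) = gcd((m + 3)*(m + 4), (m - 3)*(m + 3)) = m + 3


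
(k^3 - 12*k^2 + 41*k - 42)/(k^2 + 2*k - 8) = (k^2 - 10*k + 21)/(k + 4)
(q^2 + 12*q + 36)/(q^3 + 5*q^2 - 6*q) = (q + 6)/(q*(q - 1))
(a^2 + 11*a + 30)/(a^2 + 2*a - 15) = (a + 6)/(a - 3)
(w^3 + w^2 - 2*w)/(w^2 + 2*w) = w - 1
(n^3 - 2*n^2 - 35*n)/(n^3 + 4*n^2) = (n^2 - 2*n - 35)/(n*(n + 4))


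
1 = 1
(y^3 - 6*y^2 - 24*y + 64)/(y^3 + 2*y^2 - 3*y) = (y^3 - 6*y^2 - 24*y + 64)/(y*(y^2 + 2*y - 3))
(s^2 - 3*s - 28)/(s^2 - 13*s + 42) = (s + 4)/(s - 6)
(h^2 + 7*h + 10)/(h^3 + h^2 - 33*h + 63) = (h^2 + 7*h + 10)/(h^3 + h^2 - 33*h + 63)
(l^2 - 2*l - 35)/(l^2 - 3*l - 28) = (l + 5)/(l + 4)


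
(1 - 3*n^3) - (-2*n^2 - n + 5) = -3*n^3 + 2*n^2 + n - 4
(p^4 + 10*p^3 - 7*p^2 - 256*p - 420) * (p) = p^5 + 10*p^4 - 7*p^3 - 256*p^2 - 420*p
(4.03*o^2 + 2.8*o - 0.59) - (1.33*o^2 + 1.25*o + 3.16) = 2.7*o^2 + 1.55*o - 3.75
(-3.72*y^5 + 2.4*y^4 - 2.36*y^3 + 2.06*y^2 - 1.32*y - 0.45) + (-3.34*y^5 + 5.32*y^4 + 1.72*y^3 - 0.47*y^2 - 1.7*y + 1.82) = -7.06*y^5 + 7.72*y^4 - 0.64*y^3 + 1.59*y^2 - 3.02*y + 1.37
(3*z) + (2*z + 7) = 5*z + 7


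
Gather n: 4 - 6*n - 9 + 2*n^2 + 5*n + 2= 2*n^2 - n - 3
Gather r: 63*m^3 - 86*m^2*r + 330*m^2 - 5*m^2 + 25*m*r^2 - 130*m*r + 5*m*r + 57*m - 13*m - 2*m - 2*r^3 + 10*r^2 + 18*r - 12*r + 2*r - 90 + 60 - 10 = 63*m^3 + 325*m^2 + 42*m - 2*r^3 + r^2*(25*m + 10) + r*(-86*m^2 - 125*m + 8) - 40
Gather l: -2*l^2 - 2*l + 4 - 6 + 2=-2*l^2 - 2*l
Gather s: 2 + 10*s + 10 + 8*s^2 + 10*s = 8*s^2 + 20*s + 12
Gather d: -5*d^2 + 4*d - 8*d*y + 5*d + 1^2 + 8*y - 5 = -5*d^2 + d*(9 - 8*y) + 8*y - 4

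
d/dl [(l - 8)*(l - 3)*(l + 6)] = 3*l^2 - 10*l - 42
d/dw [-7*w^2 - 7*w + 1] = -14*w - 7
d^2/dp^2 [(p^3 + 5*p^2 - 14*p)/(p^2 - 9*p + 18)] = 4*(47*p^3 - 378*p^2 + 864*p - 324)/(p^6 - 27*p^5 + 297*p^4 - 1701*p^3 + 5346*p^2 - 8748*p + 5832)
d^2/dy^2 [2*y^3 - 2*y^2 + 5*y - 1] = 12*y - 4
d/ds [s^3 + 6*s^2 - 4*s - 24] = 3*s^2 + 12*s - 4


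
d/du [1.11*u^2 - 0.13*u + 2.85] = 2.22*u - 0.13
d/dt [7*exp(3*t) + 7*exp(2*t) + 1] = (21*exp(t) + 14)*exp(2*t)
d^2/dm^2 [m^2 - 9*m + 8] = 2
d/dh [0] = 0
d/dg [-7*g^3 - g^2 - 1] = g*(-21*g - 2)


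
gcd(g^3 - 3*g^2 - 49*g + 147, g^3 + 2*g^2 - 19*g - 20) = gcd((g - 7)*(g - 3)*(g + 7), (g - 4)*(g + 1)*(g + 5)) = 1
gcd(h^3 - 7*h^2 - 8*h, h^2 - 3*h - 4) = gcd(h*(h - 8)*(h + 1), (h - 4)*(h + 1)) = h + 1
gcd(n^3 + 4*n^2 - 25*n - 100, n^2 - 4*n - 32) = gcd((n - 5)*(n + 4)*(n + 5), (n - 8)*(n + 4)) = n + 4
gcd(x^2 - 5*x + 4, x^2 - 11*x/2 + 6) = x - 4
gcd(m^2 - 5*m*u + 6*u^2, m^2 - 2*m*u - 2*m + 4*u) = -m + 2*u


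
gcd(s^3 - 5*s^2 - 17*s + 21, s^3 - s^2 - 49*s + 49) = s^2 - 8*s + 7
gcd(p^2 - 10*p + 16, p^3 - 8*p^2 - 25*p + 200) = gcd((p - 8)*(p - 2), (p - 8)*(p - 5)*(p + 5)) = p - 8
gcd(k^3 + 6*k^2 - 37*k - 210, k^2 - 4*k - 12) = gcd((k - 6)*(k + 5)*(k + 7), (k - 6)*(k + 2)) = k - 6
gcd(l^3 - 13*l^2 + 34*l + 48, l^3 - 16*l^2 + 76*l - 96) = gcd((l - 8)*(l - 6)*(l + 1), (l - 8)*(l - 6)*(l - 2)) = l^2 - 14*l + 48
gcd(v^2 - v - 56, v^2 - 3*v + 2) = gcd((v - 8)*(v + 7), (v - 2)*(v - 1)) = 1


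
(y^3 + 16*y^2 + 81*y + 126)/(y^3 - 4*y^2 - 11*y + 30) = (y^2 + 13*y + 42)/(y^2 - 7*y + 10)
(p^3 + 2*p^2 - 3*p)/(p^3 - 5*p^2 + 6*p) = (p^2 + 2*p - 3)/(p^2 - 5*p + 6)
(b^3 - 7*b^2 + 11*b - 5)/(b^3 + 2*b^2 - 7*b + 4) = (b - 5)/(b + 4)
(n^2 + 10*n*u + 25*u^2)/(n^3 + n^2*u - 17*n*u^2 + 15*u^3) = (n + 5*u)/(n^2 - 4*n*u + 3*u^2)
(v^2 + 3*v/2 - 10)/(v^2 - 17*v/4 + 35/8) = 4*(v + 4)/(4*v - 7)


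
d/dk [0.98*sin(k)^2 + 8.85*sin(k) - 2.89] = (1.96*sin(k) + 8.85)*cos(k)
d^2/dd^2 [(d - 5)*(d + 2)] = 2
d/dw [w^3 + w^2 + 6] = w*(3*w + 2)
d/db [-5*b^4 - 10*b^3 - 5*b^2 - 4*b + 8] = -20*b^3 - 30*b^2 - 10*b - 4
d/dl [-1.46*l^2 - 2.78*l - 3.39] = -2.92*l - 2.78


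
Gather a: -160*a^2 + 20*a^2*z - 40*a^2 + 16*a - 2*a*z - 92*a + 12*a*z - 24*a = a^2*(20*z - 200) + a*(10*z - 100)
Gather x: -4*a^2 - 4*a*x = -4*a^2 - 4*a*x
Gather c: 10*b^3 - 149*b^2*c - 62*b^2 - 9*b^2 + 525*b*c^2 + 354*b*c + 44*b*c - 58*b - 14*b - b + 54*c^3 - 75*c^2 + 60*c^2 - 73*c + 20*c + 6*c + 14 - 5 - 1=10*b^3 - 71*b^2 - 73*b + 54*c^3 + c^2*(525*b - 15) + c*(-149*b^2 + 398*b - 47) + 8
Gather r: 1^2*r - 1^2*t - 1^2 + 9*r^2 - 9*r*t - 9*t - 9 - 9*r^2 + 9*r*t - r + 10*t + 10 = 0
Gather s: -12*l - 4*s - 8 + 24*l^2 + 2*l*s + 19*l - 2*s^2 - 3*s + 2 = 24*l^2 + 7*l - 2*s^2 + s*(2*l - 7) - 6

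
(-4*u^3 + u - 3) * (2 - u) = 4*u^4 - 8*u^3 - u^2 + 5*u - 6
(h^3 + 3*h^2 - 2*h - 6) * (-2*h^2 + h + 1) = -2*h^5 - 5*h^4 + 8*h^3 + 13*h^2 - 8*h - 6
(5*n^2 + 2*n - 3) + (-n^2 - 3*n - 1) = 4*n^2 - n - 4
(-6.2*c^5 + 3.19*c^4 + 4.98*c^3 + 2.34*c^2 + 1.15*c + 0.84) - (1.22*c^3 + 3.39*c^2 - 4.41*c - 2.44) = -6.2*c^5 + 3.19*c^4 + 3.76*c^3 - 1.05*c^2 + 5.56*c + 3.28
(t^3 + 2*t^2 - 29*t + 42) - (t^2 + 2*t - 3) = t^3 + t^2 - 31*t + 45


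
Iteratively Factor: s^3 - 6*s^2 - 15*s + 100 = (s - 5)*(s^2 - s - 20) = (s - 5)*(s + 4)*(s - 5)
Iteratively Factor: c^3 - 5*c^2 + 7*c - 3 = (c - 1)*(c^2 - 4*c + 3) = (c - 1)^2*(c - 3)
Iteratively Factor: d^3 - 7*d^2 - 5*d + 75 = (d - 5)*(d^2 - 2*d - 15) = (d - 5)^2*(d + 3)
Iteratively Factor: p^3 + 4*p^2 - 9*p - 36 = (p - 3)*(p^2 + 7*p + 12) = (p - 3)*(p + 4)*(p + 3)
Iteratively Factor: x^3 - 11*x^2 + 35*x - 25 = (x - 5)*(x^2 - 6*x + 5) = (x - 5)^2*(x - 1)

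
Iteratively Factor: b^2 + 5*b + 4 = (b + 4)*(b + 1)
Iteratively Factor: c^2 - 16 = (c - 4)*(c + 4)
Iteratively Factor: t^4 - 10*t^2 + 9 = (t - 3)*(t^3 + 3*t^2 - t - 3) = (t - 3)*(t + 1)*(t^2 + 2*t - 3) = (t - 3)*(t + 1)*(t + 3)*(t - 1)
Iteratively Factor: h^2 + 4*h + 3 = (h + 3)*(h + 1)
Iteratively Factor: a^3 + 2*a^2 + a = (a + 1)*(a^2 + a) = (a + 1)^2*(a)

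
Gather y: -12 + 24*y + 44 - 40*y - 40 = -16*y - 8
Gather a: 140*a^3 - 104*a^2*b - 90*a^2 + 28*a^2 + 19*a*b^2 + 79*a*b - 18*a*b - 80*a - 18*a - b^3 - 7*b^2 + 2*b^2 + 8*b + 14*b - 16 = 140*a^3 + a^2*(-104*b - 62) + a*(19*b^2 + 61*b - 98) - b^3 - 5*b^2 + 22*b - 16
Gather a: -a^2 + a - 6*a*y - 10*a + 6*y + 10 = -a^2 + a*(-6*y - 9) + 6*y + 10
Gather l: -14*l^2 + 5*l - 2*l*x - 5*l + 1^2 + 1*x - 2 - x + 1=-14*l^2 - 2*l*x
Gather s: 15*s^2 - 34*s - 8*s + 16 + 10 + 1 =15*s^2 - 42*s + 27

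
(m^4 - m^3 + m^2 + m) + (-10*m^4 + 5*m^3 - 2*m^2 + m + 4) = -9*m^4 + 4*m^3 - m^2 + 2*m + 4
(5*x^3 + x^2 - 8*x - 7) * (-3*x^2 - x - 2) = -15*x^5 - 8*x^4 + 13*x^3 + 27*x^2 + 23*x + 14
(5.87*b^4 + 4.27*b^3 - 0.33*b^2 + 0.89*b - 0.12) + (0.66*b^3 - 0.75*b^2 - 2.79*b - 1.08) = 5.87*b^4 + 4.93*b^3 - 1.08*b^2 - 1.9*b - 1.2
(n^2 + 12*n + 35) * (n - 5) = n^3 + 7*n^2 - 25*n - 175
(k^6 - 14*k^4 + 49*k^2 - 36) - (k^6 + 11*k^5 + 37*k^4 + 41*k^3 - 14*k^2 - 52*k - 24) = -11*k^5 - 51*k^4 - 41*k^3 + 63*k^2 + 52*k - 12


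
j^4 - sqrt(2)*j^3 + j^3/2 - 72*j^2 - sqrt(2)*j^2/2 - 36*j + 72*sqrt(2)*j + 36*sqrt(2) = (j + 1/2)*(j - 6*sqrt(2))*(j - sqrt(2))*(j + 6*sqrt(2))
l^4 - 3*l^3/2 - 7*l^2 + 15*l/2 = l*(l - 3)*(l - 1)*(l + 5/2)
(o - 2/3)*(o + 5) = o^2 + 13*o/3 - 10/3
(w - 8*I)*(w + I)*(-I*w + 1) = -I*w^3 - 6*w^2 - 15*I*w + 8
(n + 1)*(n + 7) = n^2 + 8*n + 7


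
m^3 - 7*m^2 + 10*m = m*(m - 5)*(m - 2)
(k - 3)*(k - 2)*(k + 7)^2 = k^4 + 9*k^3 - 15*k^2 - 161*k + 294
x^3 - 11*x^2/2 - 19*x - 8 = (x - 8)*(x + 1/2)*(x + 2)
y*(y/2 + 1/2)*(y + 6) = y^3/2 + 7*y^2/2 + 3*y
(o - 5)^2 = o^2 - 10*o + 25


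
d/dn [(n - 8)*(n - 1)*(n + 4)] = 3*n^2 - 10*n - 28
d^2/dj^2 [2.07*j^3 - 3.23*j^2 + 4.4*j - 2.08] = 12.42*j - 6.46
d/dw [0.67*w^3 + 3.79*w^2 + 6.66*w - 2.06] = 2.01*w^2 + 7.58*w + 6.66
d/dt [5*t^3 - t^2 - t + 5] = 15*t^2 - 2*t - 1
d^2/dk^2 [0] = 0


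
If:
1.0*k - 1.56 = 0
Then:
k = 1.56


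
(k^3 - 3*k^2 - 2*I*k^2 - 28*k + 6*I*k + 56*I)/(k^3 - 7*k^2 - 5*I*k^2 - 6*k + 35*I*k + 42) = (k + 4)/(k - 3*I)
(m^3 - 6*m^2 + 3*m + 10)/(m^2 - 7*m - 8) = (m^2 - 7*m + 10)/(m - 8)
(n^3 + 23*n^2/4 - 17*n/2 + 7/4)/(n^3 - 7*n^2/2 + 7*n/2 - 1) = (4*n^2 + 27*n - 7)/(2*(2*n^2 - 5*n + 2))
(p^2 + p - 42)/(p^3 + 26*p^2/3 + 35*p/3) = 3*(p - 6)/(p*(3*p + 5))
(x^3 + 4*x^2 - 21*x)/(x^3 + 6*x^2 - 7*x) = (x - 3)/(x - 1)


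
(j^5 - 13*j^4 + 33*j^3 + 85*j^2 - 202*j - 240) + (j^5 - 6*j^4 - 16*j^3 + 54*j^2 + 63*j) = 2*j^5 - 19*j^4 + 17*j^3 + 139*j^2 - 139*j - 240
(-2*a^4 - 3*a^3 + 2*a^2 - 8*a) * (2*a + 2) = -4*a^5 - 10*a^4 - 2*a^3 - 12*a^2 - 16*a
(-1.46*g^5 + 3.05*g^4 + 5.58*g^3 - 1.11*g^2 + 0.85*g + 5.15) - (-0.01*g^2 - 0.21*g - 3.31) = -1.46*g^5 + 3.05*g^4 + 5.58*g^3 - 1.1*g^2 + 1.06*g + 8.46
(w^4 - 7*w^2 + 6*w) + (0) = w^4 - 7*w^2 + 6*w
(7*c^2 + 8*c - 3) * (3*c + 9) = 21*c^3 + 87*c^2 + 63*c - 27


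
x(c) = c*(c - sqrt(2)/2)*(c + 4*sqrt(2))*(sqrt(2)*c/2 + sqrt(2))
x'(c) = sqrt(2)*c*(c - sqrt(2)/2)*(c + 4*sqrt(2))/2 + c*(c - sqrt(2)/2)*(sqrt(2)*c/2 + sqrt(2)) + c*(c + 4*sqrt(2))*(sqrt(2)*c/2 + sqrt(2)) + (c - sqrt(2)/2)*(c + 4*sqrt(2))*(sqrt(2)*c/2 + sqrt(2)) = 2*sqrt(2)*c^3 + 3*sqrt(2)*c^2 + 21*c^2/2 - 4*sqrt(2)*c + 14*c - 4*sqrt(2)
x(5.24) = 1325.05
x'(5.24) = 849.81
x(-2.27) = -4.37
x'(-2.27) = 18.29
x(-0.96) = 5.53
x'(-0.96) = -2.58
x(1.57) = 24.71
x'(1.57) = 54.73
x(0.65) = -0.44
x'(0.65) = 6.77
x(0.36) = -1.25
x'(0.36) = -0.61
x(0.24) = -1.05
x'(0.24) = -2.77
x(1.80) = 39.42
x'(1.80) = 73.62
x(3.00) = 210.53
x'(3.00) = 228.42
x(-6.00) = 39.06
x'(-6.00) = -135.92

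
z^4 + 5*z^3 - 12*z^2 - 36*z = z*(z - 3)*(z + 2)*(z + 6)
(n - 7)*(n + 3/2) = n^2 - 11*n/2 - 21/2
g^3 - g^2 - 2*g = g*(g - 2)*(g + 1)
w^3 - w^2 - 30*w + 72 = (w - 4)*(w - 3)*(w + 6)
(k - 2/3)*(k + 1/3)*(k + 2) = k^3 + 5*k^2/3 - 8*k/9 - 4/9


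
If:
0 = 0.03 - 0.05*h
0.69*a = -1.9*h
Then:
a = -1.65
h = 0.60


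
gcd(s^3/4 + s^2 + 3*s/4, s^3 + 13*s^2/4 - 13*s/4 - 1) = 1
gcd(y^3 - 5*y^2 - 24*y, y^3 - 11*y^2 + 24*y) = y^2 - 8*y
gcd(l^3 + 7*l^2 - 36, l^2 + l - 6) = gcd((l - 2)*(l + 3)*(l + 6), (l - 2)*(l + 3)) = l^2 + l - 6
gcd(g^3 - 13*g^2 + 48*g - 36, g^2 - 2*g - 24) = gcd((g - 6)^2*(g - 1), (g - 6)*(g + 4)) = g - 6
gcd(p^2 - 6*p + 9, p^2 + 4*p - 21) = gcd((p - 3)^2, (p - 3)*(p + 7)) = p - 3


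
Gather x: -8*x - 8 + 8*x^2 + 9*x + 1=8*x^2 + x - 7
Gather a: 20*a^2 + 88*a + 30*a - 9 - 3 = 20*a^2 + 118*a - 12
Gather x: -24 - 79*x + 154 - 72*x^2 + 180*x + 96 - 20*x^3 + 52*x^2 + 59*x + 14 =-20*x^3 - 20*x^2 + 160*x + 240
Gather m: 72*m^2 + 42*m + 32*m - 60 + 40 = 72*m^2 + 74*m - 20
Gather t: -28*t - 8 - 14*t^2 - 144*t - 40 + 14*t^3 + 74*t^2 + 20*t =14*t^3 + 60*t^2 - 152*t - 48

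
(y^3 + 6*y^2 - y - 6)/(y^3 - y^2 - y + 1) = (y + 6)/(y - 1)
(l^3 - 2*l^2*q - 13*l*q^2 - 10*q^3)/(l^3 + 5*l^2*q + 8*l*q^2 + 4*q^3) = (l - 5*q)/(l + 2*q)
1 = 1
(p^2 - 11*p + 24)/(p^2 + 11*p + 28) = (p^2 - 11*p + 24)/(p^2 + 11*p + 28)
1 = 1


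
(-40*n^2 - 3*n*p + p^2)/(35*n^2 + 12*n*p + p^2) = (-8*n + p)/(7*n + p)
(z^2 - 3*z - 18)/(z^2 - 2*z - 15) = (z - 6)/(z - 5)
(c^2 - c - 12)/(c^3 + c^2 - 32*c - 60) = (c^2 - c - 12)/(c^3 + c^2 - 32*c - 60)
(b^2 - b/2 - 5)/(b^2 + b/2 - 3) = (2*b - 5)/(2*b - 3)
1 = 1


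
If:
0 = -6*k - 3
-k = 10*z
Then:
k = -1/2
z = 1/20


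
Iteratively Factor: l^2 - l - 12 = (l + 3)*(l - 4)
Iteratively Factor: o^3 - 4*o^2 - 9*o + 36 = (o - 4)*(o^2 - 9) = (o - 4)*(o - 3)*(o + 3)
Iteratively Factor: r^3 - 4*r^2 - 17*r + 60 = (r + 4)*(r^2 - 8*r + 15) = (r - 3)*(r + 4)*(r - 5)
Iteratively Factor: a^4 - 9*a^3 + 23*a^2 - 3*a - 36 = (a - 4)*(a^3 - 5*a^2 + 3*a + 9) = (a - 4)*(a - 3)*(a^2 - 2*a - 3) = (a - 4)*(a - 3)*(a + 1)*(a - 3)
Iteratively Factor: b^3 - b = (b - 1)*(b^2 + b) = (b - 1)*(b + 1)*(b)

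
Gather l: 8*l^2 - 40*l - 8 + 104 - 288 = 8*l^2 - 40*l - 192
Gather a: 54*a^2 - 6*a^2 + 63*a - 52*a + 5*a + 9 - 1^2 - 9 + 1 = 48*a^2 + 16*a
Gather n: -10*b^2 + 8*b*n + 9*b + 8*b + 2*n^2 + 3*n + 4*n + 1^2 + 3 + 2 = -10*b^2 + 17*b + 2*n^2 + n*(8*b + 7) + 6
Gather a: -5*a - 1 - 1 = -5*a - 2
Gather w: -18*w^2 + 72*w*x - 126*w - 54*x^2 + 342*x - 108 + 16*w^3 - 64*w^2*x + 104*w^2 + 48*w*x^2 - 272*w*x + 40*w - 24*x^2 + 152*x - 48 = 16*w^3 + w^2*(86 - 64*x) + w*(48*x^2 - 200*x - 86) - 78*x^2 + 494*x - 156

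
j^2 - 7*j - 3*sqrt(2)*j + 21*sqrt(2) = (j - 7)*(j - 3*sqrt(2))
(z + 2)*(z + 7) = z^2 + 9*z + 14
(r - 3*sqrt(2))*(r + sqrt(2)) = r^2 - 2*sqrt(2)*r - 6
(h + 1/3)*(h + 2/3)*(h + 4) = h^3 + 5*h^2 + 38*h/9 + 8/9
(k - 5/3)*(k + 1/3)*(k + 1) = k^3 - k^2/3 - 17*k/9 - 5/9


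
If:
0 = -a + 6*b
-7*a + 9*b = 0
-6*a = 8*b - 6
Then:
No Solution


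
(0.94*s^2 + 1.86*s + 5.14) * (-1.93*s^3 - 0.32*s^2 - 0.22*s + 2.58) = -1.8142*s^5 - 3.8906*s^4 - 10.7222*s^3 + 0.3712*s^2 + 3.668*s + 13.2612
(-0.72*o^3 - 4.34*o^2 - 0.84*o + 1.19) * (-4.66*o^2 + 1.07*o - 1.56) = 3.3552*o^5 + 19.454*o^4 + 0.3938*o^3 + 0.326200000000001*o^2 + 2.5837*o - 1.8564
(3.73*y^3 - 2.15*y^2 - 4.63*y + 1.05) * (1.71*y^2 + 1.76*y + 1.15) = 6.3783*y^5 + 2.8883*y^4 - 7.4118*y^3 - 8.8258*y^2 - 3.4765*y + 1.2075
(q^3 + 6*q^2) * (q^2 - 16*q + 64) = q^5 - 10*q^4 - 32*q^3 + 384*q^2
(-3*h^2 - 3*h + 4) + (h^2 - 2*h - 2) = -2*h^2 - 5*h + 2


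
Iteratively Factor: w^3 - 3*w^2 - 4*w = (w - 4)*(w^2 + w) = (w - 4)*(w + 1)*(w)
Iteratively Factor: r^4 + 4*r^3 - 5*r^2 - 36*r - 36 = (r + 2)*(r^3 + 2*r^2 - 9*r - 18) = (r + 2)*(r + 3)*(r^2 - r - 6) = (r + 2)^2*(r + 3)*(r - 3)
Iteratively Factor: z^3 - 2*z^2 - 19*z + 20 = (z + 4)*(z^2 - 6*z + 5) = (z - 5)*(z + 4)*(z - 1)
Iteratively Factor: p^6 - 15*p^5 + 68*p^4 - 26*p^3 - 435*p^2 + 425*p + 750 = (p - 3)*(p^5 - 12*p^4 + 32*p^3 + 70*p^2 - 225*p - 250) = (p - 5)*(p - 3)*(p^4 - 7*p^3 - 3*p^2 + 55*p + 50) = (p - 5)^2*(p - 3)*(p^3 - 2*p^2 - 13*p - 10) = (p - 5)^2*(p - 3)*(p + 2)*(p^2 - 4*p - 5) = (p - 5)^2*(p - 3)*(p + 1)*(p + 2)*(p - 5)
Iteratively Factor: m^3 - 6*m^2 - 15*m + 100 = (m + 4)*(m^2 - 10*m + 25) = (m - 5)*(m + 4)*(m - 5)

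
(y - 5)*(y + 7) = y^2 + 2*y - 35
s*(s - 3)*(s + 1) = s^3 - 2*s^2 - 3*s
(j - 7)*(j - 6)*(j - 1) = j^3 - 14*j^2 + 55*j - 42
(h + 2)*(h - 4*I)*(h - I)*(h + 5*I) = h^4 + 2*h^3 + 21*h^2 + 42*h - 20*I*h - 40*I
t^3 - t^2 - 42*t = t*(t - 7)*(t + 6)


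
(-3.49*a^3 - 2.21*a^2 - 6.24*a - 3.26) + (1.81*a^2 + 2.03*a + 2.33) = -3.49*a^3 - 0.4*a^2 - 4.21*a - 0.93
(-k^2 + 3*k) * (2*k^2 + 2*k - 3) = -2*k^4 + 4*k^3 + 9*k^2 - 9*k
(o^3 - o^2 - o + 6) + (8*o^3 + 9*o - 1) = 9*o^3 - o^2 + 8*o + 5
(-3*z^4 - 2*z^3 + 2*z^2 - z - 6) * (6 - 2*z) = 6*z^5 - 14*z^4 - 16*z^3 + 14*z^2 + 6*z - 36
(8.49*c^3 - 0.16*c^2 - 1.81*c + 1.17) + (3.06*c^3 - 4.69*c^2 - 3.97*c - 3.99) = 11.55*c^3 - 4.85*c^2 - 5.78*c - 2.82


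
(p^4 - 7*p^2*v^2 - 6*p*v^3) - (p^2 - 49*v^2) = p^4 - 7*p^2*v^2 - p^2 - 6*p*v^3 + 49*v^2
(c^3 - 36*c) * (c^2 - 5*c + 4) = c^5 - 5*c^4 - 32*c^3 + 180*c^2 - 144*c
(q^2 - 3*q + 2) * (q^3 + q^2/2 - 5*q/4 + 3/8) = q^5 - 5*q^4/2 - 3*q^3/4 + 41*q^2/8 - 29*q/8 + 3/4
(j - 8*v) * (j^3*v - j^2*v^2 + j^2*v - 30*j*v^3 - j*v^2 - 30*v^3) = j^4*v - 9*j^3*v^2 + j^3*v - 22*j^2*v^3 - 9*j^2*v^2 + 240*j*v^4 - 22*j*v^3 + 240*v^4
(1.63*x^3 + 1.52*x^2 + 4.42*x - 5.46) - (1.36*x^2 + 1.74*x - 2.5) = 1.63*x^3 + 0.16*x^2 + 2.68*x - 2.96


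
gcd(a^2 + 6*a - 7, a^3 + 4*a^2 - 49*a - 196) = a + 7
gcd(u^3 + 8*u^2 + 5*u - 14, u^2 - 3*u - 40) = 1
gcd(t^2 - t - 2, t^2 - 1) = t + 1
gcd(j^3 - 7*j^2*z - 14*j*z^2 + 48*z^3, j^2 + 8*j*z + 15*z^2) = j + 3*z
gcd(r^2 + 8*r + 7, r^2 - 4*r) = 1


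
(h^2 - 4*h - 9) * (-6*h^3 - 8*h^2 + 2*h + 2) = -6*h^5 + 16*h^4 + 88*h^3 + 66*h^2 - 26*h - 18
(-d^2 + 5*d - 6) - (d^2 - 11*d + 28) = -2*d^2 + 16*d - 34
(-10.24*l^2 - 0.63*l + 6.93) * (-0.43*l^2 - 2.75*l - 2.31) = 4.4032*l^4 + 28.4309*l^3 + 22.407*l^2 - 17.6022*l - 16.0083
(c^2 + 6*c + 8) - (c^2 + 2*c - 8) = 4*c + 16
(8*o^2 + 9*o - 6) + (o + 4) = 8*o^2 + 10*o - 2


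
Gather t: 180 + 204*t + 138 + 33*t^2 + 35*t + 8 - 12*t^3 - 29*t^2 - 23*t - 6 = -12*t^3 + 4*t^2 + 216*t + 320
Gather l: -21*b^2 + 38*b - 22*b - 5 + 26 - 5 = -21*b^2 + 16*b + 16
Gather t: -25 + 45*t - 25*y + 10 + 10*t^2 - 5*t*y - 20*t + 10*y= 10*t^2 + t*(25 - 5*y) - 15*y - 15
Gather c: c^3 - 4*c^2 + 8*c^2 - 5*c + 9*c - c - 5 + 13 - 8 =c^3 + 4*c^2 + 3*c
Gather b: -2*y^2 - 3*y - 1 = -2*y^2 - 3*y - 1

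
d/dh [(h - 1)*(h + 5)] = 2*h + 4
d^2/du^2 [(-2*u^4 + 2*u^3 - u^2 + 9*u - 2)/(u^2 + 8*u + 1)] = 2*(-2*u^6 - 48*u^5 - 390*u^4 + 15*u^3 + 33*u^2 - 69*u - 199)/(u^6 + 24*u^5 + 195*u^4 + 560*u^3 + 195*u^2 + 24*u + 1)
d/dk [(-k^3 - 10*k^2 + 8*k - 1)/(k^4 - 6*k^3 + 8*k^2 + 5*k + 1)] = (k^6 + 20*k^5 - 92*k^4 + 90*k^3 - 135*k^2 - 4*k + 13)/(k^8 - 12*k^7 + 52*k^6 - 86*k^5 + 6*k^4 + 68*k^3 + 41*k^2 + 10*k + 1)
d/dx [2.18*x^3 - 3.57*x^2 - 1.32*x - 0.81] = 6.54*x^2 - 7.14*x - 1.32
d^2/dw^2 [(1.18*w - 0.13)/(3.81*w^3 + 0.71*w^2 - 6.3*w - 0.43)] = (102.773988*w^5 - 3.493008*w^4 + 52.210148*w^3 + 41.52747*w^2 + 4.37259000000002*w - 16.792018)/(55.306341*w^9 + 30.919293*w^8 - 268.592427*w^7 - 120.620638*w^6 + 437.150052*w^5 + 145.817151*w^4 - 236.393253*w^3 - 50.806263*w^2 - 3.49461*w - 0.079507)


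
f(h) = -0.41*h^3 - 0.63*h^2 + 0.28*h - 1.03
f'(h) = -1.23*h^2 - 1.26*h + 0.28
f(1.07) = -1.95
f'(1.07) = -2.48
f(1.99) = -6.20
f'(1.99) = -7.10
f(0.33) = -1.02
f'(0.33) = -0.27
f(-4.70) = 26.30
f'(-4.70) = -20.97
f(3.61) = -27.52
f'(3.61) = -20.30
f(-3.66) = 9.61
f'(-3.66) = -11.58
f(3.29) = -21.53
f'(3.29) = -17.18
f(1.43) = -3.12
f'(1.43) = -4.04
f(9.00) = -348.43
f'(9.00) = -110.69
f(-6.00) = 63.17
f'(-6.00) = -36.44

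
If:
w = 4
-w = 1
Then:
No Solution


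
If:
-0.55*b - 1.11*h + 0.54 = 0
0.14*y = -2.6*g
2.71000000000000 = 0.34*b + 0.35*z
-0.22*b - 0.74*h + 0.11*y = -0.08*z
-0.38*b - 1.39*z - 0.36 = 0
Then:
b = 11.46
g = 0.51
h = -5.19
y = -9.54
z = -3.39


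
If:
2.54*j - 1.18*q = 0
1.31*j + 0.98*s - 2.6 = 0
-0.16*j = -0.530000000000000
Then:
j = 3.31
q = 7.13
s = -1.77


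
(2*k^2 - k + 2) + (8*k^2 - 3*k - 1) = 10*k^2 - 4*k + 1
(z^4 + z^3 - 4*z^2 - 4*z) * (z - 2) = z^5 - z^4 - 6*z^3 + 4*z^2 + 8*z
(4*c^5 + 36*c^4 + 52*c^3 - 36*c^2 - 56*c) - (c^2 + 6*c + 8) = 4*c^5 + 36*c^4 + 52*c^3 - 37*c^2 - 62*c - 8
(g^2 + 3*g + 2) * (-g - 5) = -g^3 - 8*g^2 - 17*g - 10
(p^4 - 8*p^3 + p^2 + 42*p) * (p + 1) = p^5 - 7*p^4 - 7*p^3 + 43*p^2 + 42*p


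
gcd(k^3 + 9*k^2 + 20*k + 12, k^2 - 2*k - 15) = 1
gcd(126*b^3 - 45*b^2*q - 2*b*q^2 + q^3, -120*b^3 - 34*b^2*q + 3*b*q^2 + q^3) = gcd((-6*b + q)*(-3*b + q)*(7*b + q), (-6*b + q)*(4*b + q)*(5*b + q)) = -6*b + q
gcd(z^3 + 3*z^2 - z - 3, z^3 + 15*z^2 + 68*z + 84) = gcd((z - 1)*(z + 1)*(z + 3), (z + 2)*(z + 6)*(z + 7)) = 1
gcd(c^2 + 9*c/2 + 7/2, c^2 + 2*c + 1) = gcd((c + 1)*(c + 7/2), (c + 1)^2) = c + 1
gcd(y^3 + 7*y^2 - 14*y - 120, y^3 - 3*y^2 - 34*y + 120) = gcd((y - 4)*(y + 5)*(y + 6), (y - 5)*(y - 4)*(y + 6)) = y^2 + 2*y - 24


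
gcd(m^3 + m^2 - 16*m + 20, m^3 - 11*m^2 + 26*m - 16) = m - 2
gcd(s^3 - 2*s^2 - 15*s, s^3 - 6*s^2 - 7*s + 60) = s^2 - 2*s - 15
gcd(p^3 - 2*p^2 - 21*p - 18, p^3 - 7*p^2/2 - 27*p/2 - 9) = p^2 - 5*p - 6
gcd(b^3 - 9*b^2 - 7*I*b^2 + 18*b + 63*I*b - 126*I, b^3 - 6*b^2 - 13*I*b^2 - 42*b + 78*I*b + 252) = b^2 + b*(-6 - 7*I) + 42*I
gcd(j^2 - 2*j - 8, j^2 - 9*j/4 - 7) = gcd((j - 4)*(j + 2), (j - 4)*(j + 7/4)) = j - 4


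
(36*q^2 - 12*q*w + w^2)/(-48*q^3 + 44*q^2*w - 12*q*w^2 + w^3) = (-6*q + w)/(8*q^2 - 6*q*w + w^2)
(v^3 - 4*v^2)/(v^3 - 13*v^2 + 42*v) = v*(v - 4)/(v^2 - 13*v + 42)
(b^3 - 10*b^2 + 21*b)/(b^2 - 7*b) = b - 3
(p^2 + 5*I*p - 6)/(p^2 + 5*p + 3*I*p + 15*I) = (p + 2*I)/(p + 5)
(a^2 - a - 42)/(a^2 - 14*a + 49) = (a + 6)/(a - 7)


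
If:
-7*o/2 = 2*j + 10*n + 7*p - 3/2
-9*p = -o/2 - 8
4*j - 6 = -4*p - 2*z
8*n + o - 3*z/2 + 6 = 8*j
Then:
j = 105/142 - 175*z/284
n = 79/284 - 49*z/71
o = 297*z/142 - 164/71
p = 33*z/284 + 54/71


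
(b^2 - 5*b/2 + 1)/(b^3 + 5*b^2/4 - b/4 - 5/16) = 8*(b - 2)/(8*b^2 + 14*b + 5)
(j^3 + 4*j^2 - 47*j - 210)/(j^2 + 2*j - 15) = (j^2 - j - 42)/(j - 3)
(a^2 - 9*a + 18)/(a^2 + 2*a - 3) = (a^2 - 9*a + 18)/(a^2 + 2*a - 3)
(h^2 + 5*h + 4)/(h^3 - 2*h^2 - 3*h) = (h + 4)/(h*(h - 3))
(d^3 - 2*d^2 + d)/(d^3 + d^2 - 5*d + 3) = d/(d + 3)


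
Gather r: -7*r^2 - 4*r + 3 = -7*r^2 - 4*r + 3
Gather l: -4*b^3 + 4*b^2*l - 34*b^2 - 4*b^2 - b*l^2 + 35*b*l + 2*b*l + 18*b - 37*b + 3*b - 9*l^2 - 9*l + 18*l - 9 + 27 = -4*b^3 - 38*b^2 - 16*b + l^2*(-b - 9) + l*(4*b^2 + 37*b + 9) + 18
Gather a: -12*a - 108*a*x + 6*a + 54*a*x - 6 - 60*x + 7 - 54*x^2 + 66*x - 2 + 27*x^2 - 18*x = a*(-54*x - 6) - 27*x^2 - 12*x - 1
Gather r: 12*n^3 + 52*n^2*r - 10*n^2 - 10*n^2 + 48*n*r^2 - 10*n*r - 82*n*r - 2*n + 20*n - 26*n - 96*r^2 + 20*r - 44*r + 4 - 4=12*n^3 - 20*n^2 - 8*n + r^2*(48*n - 96) + r*(52*n^2 - 92*n - 24)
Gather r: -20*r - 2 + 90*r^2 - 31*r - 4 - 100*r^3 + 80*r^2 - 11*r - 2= -100*r^3 + 170*r^2 - 62*r - 8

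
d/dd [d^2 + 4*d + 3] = 2*d + 4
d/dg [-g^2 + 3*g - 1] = 3 - 2*g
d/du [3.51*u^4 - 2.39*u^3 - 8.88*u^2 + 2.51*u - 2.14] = 14.04*u^3 - 7.17*u^2 - 17.76*u + 2.51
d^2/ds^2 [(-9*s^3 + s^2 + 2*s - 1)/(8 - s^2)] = 14*(10*s^3 - 3*s^2 + 240*s - 8)/(s^6 - 24*s^4 + 192*s^2 - 512)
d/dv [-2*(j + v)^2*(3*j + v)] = 2*(-7*j - 3*v)*(j + v)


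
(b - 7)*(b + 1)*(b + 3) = b^3 - 3*b^2 - 25*b - 21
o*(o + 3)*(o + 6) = o^3 + 9*o^2 + 18*o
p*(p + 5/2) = p^2 + 5*p/2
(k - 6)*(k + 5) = k^2 - k - 30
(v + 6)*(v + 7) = v^2 + 13*v + 42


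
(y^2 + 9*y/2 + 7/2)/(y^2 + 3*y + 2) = (y + 7/2)/(y + 2)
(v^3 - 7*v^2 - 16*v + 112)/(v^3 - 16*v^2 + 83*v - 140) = (v + 4)/(v - 5)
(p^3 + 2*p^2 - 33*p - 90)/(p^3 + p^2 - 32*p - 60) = (p + 3)/(p + 2)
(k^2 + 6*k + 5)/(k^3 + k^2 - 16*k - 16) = (k + 5)/(k^2 - 16)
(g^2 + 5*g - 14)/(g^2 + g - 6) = (g + 7)/(g + 3)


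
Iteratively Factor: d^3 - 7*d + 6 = (d + 3)*(d^2 - 3*d + 2) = (d - 1)*(d + 3)*(d - 2)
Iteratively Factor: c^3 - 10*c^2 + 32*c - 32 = (c - 4)*(c^2 - 6*c + 8) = (c - 4)^2*(c - 2)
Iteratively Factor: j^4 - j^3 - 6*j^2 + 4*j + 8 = (j - 2)*(j^3 + j^2 - 4*j - 4) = (j - 2)*(j + 2)*(j^2 - j - 2) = (j - 2)^2*(j + 2)*(j + 1)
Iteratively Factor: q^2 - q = (q)*(q - 1)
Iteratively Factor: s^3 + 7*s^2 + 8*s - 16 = (s + 4)*(s^2 + 3*s - 4) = (s + 4)^2*(s - 1)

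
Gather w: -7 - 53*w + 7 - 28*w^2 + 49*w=-28*w^2 - 4*w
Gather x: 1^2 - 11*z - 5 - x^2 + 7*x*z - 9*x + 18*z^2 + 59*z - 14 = -x^2 + x*(7*z - 9) + 18*z^2 + 48*z - 18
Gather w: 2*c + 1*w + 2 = 2*c + w + 2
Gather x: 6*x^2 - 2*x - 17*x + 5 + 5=6*x^2 - 19*x + 10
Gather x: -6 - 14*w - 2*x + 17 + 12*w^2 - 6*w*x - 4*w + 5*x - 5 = 12*w^2 - 18*w + x*(3 - 6*w) + 6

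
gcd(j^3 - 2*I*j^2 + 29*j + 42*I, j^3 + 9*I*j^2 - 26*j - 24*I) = j^2 + 5*I*j - 6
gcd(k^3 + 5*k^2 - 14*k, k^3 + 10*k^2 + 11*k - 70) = k^2 + 5*k - 14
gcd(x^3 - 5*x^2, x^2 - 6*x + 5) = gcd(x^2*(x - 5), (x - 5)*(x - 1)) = x - 5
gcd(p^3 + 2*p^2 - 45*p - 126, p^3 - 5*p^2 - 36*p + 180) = p + 6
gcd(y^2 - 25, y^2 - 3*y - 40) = y + 5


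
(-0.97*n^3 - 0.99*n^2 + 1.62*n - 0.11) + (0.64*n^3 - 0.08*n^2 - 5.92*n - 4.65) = -0.33*n^3 - 1.07*n^2 - 4.3*n - 4.76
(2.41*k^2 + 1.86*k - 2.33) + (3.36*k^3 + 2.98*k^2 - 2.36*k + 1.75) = 3.36*k^3 + 5.39*k^2 - 0.5*k - 0.58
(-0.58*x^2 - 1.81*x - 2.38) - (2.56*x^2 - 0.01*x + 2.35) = -3.14*x^2 - 1.8*x - 4.73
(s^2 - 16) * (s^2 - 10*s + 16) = s^4 - 10*s^3 + 160*s - 256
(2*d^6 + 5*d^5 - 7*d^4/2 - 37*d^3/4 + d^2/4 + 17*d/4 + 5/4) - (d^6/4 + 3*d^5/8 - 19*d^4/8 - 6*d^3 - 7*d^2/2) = 7*d^6/4 + 37*d^5/8 - 9*d^4/8 - 13*d^3/4 + 15*d^2/4 + 17*d/4 + 5/4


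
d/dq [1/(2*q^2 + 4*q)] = (-q - 1)/(q^2*(q + 2)^2)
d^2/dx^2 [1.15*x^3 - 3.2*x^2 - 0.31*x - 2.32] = 6.9*x - 6.4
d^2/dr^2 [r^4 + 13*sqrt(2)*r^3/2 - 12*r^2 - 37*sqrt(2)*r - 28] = 12*r^2 + 39*sqrt(2)*r - 24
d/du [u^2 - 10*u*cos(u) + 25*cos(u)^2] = 10*u*sin(u) + 2*u - 25*sin(2*u) - 10*cos(u)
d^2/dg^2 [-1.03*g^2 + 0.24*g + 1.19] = -2.06000000000000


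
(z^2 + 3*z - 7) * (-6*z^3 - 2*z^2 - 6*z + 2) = -6*z^5 - 20*z^4 + 30*z^3 - 2*z^2 + 48*z - 14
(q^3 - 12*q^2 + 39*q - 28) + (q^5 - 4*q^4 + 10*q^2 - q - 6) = q^5 - 4*q^4 + q^3 - 2*q^2 + 38*q - 34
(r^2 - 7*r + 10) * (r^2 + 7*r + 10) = r^4 - 29*r^2 + 100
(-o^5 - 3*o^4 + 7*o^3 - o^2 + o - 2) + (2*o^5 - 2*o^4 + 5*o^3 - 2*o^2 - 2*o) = o^5 - 5*o^4 + 12*o^3 - 3*o^2 - o - 2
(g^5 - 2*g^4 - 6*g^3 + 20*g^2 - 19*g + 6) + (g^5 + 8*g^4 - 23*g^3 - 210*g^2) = 2*g^5 + 6*g^4 - 29*g^3 - 190*g^2 - 19*g + 6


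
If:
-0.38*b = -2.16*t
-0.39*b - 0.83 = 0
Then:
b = -2.13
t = -0.37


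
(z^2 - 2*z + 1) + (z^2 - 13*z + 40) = 2*z^2 - 15*z + 41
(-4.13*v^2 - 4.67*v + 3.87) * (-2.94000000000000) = 12.1422*v^2 + 13.7298*v - 11.3778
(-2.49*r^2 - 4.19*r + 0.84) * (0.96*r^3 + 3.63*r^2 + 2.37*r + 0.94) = -2.3904*r^5 - 13.0611*r^4 - 20.3046*r^3 - 9.2217*r^2 - 1.9478*r + 0.7896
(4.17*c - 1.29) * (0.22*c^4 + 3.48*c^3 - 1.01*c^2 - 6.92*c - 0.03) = 0.9174*c^5 + 14.2278*c^4 - 8.7009*c^3 - 27.5535*c^2 + 8.8017*c + 0.0387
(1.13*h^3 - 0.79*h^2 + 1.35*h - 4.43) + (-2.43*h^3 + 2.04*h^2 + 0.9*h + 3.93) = -1.3*h^3 + 1.25*h^2 + 2.25*h - 0.5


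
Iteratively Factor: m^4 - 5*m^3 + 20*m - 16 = (m + 2)*(m^3 - 7*m^2 + 14*m - 8) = (m - 4)*(m + 2)*(m^2 - 3*m + 2) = (m - 4)*(m - 1)*(m + 2)*(m - 2)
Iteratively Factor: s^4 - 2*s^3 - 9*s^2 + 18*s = (s - 2)*(s^3 - 9*s) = (s - 2)*(s + 3)*(s^2 - 3*s) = s*(s - 2)*(s + 3)*(s - 3)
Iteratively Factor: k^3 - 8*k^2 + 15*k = (k)*(k^2 - 8*k + 15) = k*(k - 3)*(k - 5)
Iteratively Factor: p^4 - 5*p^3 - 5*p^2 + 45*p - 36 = (p - 3)*(p^3 - 2*p^2 - 11*p + 12) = (p - 3)*(p - 1)*(p^2 - p - 12) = (p - 4)*(p - 3)*(p - 1)*(p + 3)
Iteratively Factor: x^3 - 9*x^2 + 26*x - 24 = (x - 2)*(x^2 - 7*x + 12) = (x - 3)*(x - 2)*(x - 4)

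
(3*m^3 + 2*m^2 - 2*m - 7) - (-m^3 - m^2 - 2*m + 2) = 4*m^3 + 3*m^2 - 9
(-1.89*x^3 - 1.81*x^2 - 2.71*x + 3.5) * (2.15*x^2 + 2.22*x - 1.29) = -4.0635*x^5 - 8.0873*x^4 - 7.4066*x^3 + 3.8437*x^2 + 11.2659*x - 4.515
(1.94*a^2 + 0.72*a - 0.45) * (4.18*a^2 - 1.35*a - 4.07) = 8.1092*a^4 + 0.3906*a^3 - 10.7488*a^2 - 2.3229*a + 1.8315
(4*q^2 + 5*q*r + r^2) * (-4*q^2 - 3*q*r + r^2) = -16*q^4 - 32*q^3*r - 15*q^2*r^2 + 2*q*r^3 + r^4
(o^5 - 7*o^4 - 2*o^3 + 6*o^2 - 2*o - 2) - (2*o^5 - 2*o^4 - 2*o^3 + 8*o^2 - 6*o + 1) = -o^5 - 5*o^4 - 2*o^2 + 4*o - 3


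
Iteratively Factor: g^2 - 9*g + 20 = (g - 5)*(g - 4)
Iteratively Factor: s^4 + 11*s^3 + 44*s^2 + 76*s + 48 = (s + 3)*(s^3 + 8*s^2 + 20*s + 16) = (s + 2)*(s + 3)*(s^2 + 6*s + 8) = (s + 2)*(s + 3)*(s + 4)*(s + 2)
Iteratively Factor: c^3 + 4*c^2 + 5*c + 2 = (c + 1)*(c^2 + 3*c + 2) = (c + 1)*(c + 2)*(c + 1)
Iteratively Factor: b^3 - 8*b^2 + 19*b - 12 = (b - 4)*(b^2 - 4*b + 3) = (b - 4)*(b - 3)*(b - 1)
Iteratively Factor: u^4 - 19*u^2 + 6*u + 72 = (u + 2)*(u^3 - 2*u^2 - 15*u + 36) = (u + 2)*(u + 4)*(u^2 - 6*u + 9) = (u - 3)*(u + 2)*(u + 4)*(u - 3)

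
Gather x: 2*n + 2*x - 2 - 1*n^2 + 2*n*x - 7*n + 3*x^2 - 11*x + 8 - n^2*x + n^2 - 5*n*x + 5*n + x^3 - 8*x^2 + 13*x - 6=x^3 - 5*x^2 + x*(-n^2 - 3*n + 4)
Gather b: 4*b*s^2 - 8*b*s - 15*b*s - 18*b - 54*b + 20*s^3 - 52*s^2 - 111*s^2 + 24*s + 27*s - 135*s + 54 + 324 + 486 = b*(4*s^2 - 23*s - 72) + 20*s^3 - 163*s^2 - 84*s + 864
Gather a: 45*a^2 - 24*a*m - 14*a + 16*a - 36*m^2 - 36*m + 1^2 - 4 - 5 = 45*a^2 + a*(2 - 24*m) - 36*m^2 - 36*m - 8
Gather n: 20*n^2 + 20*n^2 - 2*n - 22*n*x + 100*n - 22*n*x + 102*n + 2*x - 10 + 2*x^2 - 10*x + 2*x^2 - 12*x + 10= 40*n^2 + n*(200 - 44*x) + 4*x^2 - 20*x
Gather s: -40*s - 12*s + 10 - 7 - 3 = -52*s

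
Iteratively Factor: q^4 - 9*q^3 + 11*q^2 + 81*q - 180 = (q - 4)*(q^3 - 5*q^2 - 9*q + 45) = (q - 4)*(q - 3)*(q^2 - 2*q - 15) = (q - 5)*(q - 4)*(q - 3)*(q + 3)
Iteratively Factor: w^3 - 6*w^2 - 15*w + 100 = (w + 4)*(w^2 - 10*w + 25) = (w - 5)*(w + 4)*(w - 5)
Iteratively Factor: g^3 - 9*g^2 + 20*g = (g)*(g^2 - 9*g + 20) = g*(g - 4)*(g - 5)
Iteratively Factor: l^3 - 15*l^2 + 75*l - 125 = (l - 5)*(l^2 - 10*l + 25) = (l - 5)^2*(l - 5)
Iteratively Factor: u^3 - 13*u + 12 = (u - 3)*(u^2 + 3*u - 4) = (u - 3)*(u + 4)*(u - 1)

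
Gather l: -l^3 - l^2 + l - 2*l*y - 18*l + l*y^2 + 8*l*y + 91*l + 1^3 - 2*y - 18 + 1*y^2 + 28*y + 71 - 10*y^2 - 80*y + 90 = -l^3 - l^2 + l*(y^2 + 6*y + 74) - 9*y^2 - 54*y + 144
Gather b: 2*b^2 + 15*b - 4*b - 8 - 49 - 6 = 2*b^2 + 11*b - 63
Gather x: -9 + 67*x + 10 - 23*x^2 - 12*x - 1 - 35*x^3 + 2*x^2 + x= -35*x^3 - 21*x^2 + 56*x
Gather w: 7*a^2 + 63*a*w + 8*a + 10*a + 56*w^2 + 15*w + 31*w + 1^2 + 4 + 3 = 7*a^2 + 18*a + 56*w^2 + w*(63*a + 46) + 8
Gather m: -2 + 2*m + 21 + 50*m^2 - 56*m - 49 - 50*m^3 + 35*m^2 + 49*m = -50*m^3 + 85*m^2 - 5*m - 30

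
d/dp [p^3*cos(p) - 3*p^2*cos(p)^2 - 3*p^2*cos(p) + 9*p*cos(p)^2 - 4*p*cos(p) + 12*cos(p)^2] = -p^3*sin(p) + 3*p^2*sin(2*p) + 3*sqrt(2)*p^2*sin(p + pi/4) + 4*p*sin(p) - 9*p*sin(2*p) - 6*p*cos(p) - 3*p*cos(2*p) - 3*p - 12*sin(2*p) - 4*cos(p) + 9*cos(2*p)/2 + 9/2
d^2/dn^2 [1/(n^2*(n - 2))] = 2*(n^2 + 2*n*(n - 2) + 3*(n - 2)^2)/(n^4*(n - 2)^3)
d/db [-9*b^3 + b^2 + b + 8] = -27*b^2 + 2*b + 1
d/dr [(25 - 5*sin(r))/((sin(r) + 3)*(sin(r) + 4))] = 5*(sin(r)^2 - 10*sin(r) - 47)*cos(r)/((sin(r) + 3)^2*(sin(r) + 4)^2)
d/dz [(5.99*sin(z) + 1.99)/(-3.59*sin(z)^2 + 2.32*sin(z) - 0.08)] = (21.5041*sin(z)^2 + 14.2882*sin(z) - 5.096)*cos(z)/(12.8881*sin(z)^4 - 16.6576*sin(z)^3 + 5.9568*sin(z)^2 - 0.3712*sin(z) + 0.0064)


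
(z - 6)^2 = z^2 - 12*z + 36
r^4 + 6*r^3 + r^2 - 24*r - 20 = (r - 2)*(r + 1)*(r + 2)*(r + 5)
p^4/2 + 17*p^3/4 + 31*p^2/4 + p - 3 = (p/2 + 1)*(p - 1/2)*(p + 1)*(p + 6)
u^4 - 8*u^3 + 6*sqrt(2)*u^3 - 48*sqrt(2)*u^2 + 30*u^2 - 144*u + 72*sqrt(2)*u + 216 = (u - 6)*(u - 2)*(u + 3*sqrt(2))^2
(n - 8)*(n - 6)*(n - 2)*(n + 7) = n^4 - 9*n^3 - 36*n^2 + 436*n - 672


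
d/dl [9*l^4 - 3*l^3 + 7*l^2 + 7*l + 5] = 36*l^3 - 9*l^2 + 14*l + 7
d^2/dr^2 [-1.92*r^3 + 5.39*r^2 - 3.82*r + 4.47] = 10.78 - 11.52*r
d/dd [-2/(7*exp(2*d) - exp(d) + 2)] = (28*exp(d) - 2)*exp(d)/(7*exp(2*d) - exp(d) + 2)^2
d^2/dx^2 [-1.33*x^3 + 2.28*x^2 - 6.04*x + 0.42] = 4.56 - 7.98*x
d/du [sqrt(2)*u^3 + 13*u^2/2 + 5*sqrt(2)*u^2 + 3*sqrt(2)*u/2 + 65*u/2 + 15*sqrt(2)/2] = 3*sqrt(2)*u^2 + 13*u + 10*sqrt(2)*u + 3*sqrt(2)/2 + 65/2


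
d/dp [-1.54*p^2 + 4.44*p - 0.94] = 4.44 - 3.08*p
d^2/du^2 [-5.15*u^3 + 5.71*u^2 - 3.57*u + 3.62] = 11.42 - 30.9*u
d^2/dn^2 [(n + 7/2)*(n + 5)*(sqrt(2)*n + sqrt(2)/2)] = 6*sqrt(2)*(n + 3)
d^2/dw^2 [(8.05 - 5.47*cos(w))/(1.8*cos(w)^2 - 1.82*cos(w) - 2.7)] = (14.3331351657641*(1 - cos(w)^2)^2 - 2.93980261979296*cos(w)^5 - 33.7020333850427*cos(w)^3 + 37.5480478946244*cos(w)^2 + 39.5287902533404*cos(w) - 45.0758919862893)/(-0.989010989010989*cos(w)^2 + 1.0*cos(w) + 1.48351648351648)^3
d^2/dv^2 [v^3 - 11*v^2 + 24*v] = 6*v - 22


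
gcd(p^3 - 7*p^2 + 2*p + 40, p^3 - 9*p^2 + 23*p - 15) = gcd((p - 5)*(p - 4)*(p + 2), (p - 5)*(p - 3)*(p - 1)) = p - 5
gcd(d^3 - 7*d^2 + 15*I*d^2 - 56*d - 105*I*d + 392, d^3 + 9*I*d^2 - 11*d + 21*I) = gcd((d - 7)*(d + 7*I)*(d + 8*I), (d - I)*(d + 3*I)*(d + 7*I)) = d + 7*I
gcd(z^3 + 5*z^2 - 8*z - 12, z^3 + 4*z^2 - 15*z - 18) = z^2 + 7*z + 6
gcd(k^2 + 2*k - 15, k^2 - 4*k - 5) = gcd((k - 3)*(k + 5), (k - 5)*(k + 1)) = 1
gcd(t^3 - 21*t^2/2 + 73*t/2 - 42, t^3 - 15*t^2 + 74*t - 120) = t - 4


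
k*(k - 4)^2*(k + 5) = k^4 - 3*k^3 - 24*k^2 + 80*k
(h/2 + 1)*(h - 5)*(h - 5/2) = h^3/2 - 11*h^2/4 - 5*h/4 + 25/2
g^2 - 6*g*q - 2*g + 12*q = (g - 2)*(g - 6*q)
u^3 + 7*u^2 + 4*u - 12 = (u - 1)*(u + 2)*(u + 6)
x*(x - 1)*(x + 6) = x^3 + 5*x^2 - 6*x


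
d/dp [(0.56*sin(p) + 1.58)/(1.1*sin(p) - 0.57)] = -2.0572*cos(p)/(1.1*sin(p) - 0.57)^2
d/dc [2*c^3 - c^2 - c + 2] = 6*c^2 - 2*c - 1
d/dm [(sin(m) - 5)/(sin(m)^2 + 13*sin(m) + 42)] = (10*sin(m) + cos(m)^2 + 106)*cos(m)/(sin(m)^2 + 13*sin(m) + 42)^2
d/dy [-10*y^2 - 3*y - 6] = -20*y - 3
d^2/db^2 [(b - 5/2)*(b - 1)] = 2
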